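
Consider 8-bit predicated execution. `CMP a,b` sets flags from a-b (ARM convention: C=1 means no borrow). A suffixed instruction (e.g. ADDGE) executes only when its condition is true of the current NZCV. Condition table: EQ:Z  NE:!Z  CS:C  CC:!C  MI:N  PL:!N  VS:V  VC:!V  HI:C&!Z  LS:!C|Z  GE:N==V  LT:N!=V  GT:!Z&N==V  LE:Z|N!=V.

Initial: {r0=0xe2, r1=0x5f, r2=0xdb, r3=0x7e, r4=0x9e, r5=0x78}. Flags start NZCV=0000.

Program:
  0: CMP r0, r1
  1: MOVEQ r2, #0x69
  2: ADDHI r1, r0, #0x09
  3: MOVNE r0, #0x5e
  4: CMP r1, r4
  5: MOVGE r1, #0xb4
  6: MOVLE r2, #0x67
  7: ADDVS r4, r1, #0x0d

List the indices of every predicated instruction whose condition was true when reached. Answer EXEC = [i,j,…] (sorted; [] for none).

0: ✓ CMP  NZCV=1010
1: · MOVEQ
2: ✓ ADDHI  r1←0xeb
3: ✓ MOVNE  r0←0x5e
4: ✓ CMP  NZCV=0010
5: ✓ MOVGE  r1←0xb4
6: · MOVLE
7: · ADDVS

EXEC = [2,3,5]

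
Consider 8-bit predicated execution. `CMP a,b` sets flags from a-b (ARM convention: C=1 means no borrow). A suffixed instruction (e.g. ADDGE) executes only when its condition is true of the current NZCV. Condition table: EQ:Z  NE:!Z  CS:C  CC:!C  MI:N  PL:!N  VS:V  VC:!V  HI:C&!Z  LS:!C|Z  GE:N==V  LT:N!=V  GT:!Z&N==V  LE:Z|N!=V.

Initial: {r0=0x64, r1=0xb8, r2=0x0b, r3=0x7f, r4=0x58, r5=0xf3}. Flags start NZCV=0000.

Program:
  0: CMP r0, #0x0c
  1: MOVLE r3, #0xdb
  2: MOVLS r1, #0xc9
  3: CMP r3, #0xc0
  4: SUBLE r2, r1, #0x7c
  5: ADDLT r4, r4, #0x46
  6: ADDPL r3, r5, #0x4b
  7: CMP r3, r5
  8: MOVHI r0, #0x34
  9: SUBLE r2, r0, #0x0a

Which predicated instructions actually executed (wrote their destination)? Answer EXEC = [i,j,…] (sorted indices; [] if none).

[0] flags=0010 → (cmp)
[1] flags=0010 LE?F → skip
[2] flags=0010 LS?F → skip
[3] flags=1001 → (cmp)
[4] flags=1001 LE?F → skip
[5] flags=1001 LT?F → skip
[6] flags=1001 PL?F → skip
[7] flags=1001 → (cmp)
[8] flags=1001 HI?F → skip
[9] flags=1001 LE?F → skip

EXEC = []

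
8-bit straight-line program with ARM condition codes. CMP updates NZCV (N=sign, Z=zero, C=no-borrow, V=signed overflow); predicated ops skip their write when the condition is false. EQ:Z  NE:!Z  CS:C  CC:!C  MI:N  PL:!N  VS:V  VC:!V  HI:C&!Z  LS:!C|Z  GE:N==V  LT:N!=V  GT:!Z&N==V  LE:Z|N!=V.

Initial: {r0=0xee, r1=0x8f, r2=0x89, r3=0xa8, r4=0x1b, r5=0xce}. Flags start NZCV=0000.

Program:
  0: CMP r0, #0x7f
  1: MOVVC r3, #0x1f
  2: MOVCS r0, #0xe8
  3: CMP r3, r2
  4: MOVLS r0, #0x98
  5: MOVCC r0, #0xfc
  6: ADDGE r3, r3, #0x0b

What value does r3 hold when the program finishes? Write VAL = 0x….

[0] flags=0011 → (cmp)
[1] flags=0011 VC?F → skip
[2] flags=0011 CS?T → r0=0xe8
[3] flags=0010 → (cmp)
[4] flags=0010 LS?F → skip
[5] flags=0010 CC?F → skip
[6] flags=0010 GE?T → r3=0xb3

VAL = 0xb3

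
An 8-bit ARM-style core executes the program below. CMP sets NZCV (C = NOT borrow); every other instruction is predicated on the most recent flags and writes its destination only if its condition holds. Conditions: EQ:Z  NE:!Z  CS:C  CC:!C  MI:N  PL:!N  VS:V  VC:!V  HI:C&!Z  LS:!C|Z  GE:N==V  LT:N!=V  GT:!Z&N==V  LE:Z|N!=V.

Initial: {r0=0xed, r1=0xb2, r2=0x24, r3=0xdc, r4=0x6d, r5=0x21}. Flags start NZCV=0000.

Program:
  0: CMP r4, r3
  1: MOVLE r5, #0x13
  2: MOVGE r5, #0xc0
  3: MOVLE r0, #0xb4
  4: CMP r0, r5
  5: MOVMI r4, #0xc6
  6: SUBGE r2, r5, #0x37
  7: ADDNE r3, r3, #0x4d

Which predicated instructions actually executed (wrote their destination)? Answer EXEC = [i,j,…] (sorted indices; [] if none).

[0] flags=1001 → (cmp)
[1] flags=1001 LE?F → skip
[2] flags=1001 GE?T → r5=0xc0
[3] flags=1001 LE?F → skip
[4] flags=0010 → (cmp)
[5] flags=0010 MI?F → skip
[6] flags=0010 GE?T → r2=0x89
[7] flags=0010 NE?T → r3=0x29

EXEC = [2,6,7]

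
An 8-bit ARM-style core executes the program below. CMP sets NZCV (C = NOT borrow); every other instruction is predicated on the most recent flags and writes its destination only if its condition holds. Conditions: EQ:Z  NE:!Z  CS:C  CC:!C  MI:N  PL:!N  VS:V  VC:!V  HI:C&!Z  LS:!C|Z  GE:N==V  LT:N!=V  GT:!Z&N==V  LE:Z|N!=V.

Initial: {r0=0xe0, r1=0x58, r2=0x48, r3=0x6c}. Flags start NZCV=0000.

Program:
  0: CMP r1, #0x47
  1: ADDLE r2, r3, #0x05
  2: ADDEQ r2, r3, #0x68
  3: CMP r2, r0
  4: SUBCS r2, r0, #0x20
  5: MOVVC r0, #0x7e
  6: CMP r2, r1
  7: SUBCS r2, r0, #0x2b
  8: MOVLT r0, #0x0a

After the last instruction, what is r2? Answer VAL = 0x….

[0] flags=0010 → (cmp)
[1] flags=0010 LE?F → skip
[2] flags=0010 EQ?F → skip
[3] flags=0000 → (cmp)
[4] flags=0000 CS?F → skip
[5] flags=0000 VC?T → r0=0x7e
[6] flags=1000 → (cmp)
[7] flags=1000 CS?F → skip
[8] flags=1000 LT?T → r0=0x0a

VAL = 0x48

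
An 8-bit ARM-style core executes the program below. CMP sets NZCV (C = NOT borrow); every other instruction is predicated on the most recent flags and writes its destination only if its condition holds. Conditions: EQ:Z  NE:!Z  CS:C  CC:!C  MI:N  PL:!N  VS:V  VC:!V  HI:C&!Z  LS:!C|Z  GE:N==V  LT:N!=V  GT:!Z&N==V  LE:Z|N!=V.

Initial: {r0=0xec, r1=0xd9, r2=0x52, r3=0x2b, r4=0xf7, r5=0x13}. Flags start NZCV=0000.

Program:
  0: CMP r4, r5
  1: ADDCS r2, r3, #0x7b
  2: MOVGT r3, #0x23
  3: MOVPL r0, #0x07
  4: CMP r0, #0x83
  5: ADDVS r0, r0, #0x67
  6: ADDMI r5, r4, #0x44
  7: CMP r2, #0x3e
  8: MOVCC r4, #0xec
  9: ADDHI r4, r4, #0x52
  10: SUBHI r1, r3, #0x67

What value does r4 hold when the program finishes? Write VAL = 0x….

VAL = 0x49

[0] flags=1010 → (cmp)
[1] flags=1010 CS?T → r2=0xa6
[2] flags=1010 GT?F → skip
[3] flags=1010 PL?F → skip
[4] flags=0010 → (cmp)
[5] flags=0010 VS?F → skip
[6] flags=0010 MI?F → skip
[7] flags=0011 → (cmp)
[8] flags=0011 CC?F → skip
[9] flags=0011 HI?T → r4=0x49
[10] flags=0011 HI?T → r1=0xc4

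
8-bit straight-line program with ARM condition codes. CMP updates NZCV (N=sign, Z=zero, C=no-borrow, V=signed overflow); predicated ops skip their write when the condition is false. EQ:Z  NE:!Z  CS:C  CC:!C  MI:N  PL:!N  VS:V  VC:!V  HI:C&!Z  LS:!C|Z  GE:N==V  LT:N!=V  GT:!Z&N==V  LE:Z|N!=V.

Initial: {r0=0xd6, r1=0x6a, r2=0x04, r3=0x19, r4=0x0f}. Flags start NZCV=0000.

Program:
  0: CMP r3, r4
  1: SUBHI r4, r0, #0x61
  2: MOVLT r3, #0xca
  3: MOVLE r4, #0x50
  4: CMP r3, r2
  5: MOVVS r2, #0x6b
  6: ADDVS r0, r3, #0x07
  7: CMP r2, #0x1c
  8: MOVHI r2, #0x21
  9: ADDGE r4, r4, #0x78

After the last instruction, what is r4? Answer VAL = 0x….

VAL = 0x75

[0] flags=0010 → (cmp)
[1] flags=0010 HI?T → r4=0x75
[2] flags=0010 LT?F → skip
[3] flags=0010 LE?F → skip
[4] flags=0010 → (cmp)
[5] flags=0010 VS?F → skip
[6] flags=0010 VS?F → skip
[7] flags=1000 → (cmp)
[8] flags=1000 HI?F → skip
[9] flags=1000 GE?F → skip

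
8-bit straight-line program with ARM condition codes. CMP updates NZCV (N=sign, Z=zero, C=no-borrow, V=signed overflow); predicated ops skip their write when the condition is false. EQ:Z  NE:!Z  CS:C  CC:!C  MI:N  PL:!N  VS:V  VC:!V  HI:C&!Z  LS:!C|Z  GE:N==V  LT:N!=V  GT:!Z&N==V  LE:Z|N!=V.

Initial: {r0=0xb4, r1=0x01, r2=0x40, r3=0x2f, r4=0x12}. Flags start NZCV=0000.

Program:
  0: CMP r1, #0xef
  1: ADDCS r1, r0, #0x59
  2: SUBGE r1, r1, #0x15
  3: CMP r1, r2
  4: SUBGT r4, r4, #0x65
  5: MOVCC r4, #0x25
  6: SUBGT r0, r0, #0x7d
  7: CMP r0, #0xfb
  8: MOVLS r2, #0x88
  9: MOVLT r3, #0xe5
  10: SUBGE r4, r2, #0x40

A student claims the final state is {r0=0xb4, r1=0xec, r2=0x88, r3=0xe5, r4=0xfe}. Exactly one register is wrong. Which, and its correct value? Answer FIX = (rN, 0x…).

[0] flags=0000 → (cmp)
[1] flags=0000 CS?F → skip
[2] flags=0000 GE?T → r1=0xec
[3] flags=1010 → (cmp)
[4] flags=1010 GT?F → skip
[5] flags=1010 CC?F → skip
[6] flags=1010 GT?F → skip
[7] flags=1000 → (cmp)
[8] flags=1000 LS?T → r2=0x88
[9] flags=1000 LT?T → r3=0xe5
[10] flags=1000 GE?F → skip

FIX = (r4, 0x12)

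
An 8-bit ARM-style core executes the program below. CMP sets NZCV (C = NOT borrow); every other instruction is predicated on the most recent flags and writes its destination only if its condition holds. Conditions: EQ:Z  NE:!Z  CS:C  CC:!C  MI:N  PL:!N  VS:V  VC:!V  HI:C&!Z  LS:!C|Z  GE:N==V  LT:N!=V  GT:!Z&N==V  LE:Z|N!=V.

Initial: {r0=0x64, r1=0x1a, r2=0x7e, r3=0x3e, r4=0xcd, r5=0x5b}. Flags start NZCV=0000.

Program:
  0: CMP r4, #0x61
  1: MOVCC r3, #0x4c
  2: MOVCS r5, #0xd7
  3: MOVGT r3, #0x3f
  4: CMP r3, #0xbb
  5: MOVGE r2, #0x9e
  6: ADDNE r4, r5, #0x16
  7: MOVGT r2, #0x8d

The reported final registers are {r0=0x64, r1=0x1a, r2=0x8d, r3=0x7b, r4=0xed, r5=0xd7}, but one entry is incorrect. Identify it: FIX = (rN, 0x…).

FIX = (r3, 0x3e)

0: ✓ CMP  NZCV=0011
1: · MOVCC
2: ✓ MOVCS  r5←0xd7
3: · MOVGT
4: ✓ CMP  NZCV=1001
5: ✓ MOVGE  r2←0x9e
6: ✓ ADDNE  r4←0xed
7: ✓ MOVGT  r2←0x8d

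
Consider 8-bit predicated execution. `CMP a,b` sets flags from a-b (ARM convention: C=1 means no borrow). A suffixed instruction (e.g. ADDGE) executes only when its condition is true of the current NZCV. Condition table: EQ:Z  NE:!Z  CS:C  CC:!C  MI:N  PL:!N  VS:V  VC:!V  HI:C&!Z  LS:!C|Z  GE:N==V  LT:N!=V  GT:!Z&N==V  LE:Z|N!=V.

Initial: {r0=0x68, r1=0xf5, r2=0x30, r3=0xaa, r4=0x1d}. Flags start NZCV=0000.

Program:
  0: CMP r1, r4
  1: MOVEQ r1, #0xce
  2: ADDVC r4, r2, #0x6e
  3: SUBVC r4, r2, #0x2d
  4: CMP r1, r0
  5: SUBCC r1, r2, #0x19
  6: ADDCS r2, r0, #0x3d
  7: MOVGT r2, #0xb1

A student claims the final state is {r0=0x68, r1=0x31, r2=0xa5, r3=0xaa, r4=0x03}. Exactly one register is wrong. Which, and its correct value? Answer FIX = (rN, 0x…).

FIX = (r1, 0xf5)

[0] flags=1010 → (cmp)
[1] flags=1010 EQ?F → skip
[2] flags=1010 VC?T → r4=0x9e
[3] flags=1010 VC?T → r4=0x03
[4] flags=1010 → (cmp)
[5] flags=1010 CC?F → skip
[6] flags=1010 CS?T → r2=0xa5
[7] flags=1010 GT?F → skip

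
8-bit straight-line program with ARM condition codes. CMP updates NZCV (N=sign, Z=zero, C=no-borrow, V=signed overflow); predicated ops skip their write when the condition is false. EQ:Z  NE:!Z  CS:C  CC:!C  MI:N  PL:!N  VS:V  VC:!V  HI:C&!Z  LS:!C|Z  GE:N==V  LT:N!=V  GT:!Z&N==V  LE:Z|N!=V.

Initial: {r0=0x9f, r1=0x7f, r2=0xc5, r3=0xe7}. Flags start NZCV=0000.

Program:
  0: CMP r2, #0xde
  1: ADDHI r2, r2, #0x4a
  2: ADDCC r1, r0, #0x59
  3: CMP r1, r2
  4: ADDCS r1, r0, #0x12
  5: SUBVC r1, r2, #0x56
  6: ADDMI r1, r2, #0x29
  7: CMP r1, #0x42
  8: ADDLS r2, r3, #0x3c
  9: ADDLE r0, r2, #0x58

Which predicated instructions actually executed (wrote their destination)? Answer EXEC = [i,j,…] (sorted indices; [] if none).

EXEC = [2,4,5]

[0] flags=1000 → (cmp)
[1] flags=1000 HI?F → skip
[2] flags=1000 CC?T → r1=0xf8
[3] flags=0010 → (cmp)
[4] flags=0010 CS?T → r1=0xb1
[5] flags=0010 VC?T → r1=0x6f
[6] flags=0010 MI?F → skip
[7] flags=0010 → (cmp)
[8] flags=0010 LS?F → skip
[9] flags=0010 LE?F → skip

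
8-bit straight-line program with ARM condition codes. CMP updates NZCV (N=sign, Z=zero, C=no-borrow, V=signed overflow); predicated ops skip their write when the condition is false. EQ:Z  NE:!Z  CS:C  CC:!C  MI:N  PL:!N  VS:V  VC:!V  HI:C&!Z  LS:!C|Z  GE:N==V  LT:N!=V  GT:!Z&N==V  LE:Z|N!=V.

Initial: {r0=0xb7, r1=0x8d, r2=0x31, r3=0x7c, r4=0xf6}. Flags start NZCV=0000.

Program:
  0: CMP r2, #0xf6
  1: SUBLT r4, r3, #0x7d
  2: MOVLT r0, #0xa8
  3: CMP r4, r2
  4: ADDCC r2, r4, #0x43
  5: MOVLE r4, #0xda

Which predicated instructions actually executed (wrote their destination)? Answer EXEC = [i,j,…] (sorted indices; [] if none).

[0] flags=0000 → (cmp)
[1] flags=0000 LT?F → skip
[2] flags=0000 LT?F → skip
[3] flags=1010 → (cmp)
[4] flags=1010 CC?F → skip
[5] flags=1010 LE?T → r4=0xda

EXEC = [5]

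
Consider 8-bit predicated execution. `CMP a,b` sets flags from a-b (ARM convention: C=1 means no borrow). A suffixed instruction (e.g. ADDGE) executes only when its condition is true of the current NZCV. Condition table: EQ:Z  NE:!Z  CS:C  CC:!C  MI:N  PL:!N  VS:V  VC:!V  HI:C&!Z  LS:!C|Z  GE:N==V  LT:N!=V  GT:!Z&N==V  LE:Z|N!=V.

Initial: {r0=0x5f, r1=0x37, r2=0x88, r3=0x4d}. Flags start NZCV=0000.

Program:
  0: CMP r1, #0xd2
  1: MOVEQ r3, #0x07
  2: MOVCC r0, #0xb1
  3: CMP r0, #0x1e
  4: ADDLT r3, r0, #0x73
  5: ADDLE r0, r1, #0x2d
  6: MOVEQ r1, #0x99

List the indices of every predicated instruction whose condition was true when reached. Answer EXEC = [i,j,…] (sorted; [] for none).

0: ✓ CMP  NZCV=0000
1: · MOVEQ
2: ✓ MOVCC  r0←0xb1
3: ✓ CMP  NZCV=1010
4: ✓ ADDLT  r3←0x24
5: ✓ ADDLE  r0←0x64
6: · MOVEQ

EXEC = [2,4,5]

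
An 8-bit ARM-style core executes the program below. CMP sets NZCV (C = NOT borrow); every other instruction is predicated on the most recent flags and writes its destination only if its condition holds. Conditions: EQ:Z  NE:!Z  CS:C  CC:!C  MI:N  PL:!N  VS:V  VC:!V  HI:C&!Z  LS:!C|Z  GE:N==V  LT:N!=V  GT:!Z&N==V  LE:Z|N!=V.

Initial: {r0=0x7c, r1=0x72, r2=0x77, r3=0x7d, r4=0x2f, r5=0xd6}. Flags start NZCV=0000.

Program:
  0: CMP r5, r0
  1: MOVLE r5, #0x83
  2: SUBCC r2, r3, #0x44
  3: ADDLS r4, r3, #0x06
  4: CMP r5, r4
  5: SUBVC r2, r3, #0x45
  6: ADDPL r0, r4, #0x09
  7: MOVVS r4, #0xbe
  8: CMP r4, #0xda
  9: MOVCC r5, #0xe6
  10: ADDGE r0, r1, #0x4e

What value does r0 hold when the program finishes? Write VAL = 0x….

VAL = 0x38

0: ✓ CMP  NZCV=0011
1: ✓ MOVLE  r5←0x83
2: · SUBCC
3: · ADDLS
4: ✓ CMP  NZCV=0011
5: · SUBVC
6: ✓ ADDPL  r0←0x38
7: ✓ MOVVS  r4←0xbe
8: ✓ CMP  NZCV=1000
9: ✓ MOVCC  r5←0xe6
10: · ADDGE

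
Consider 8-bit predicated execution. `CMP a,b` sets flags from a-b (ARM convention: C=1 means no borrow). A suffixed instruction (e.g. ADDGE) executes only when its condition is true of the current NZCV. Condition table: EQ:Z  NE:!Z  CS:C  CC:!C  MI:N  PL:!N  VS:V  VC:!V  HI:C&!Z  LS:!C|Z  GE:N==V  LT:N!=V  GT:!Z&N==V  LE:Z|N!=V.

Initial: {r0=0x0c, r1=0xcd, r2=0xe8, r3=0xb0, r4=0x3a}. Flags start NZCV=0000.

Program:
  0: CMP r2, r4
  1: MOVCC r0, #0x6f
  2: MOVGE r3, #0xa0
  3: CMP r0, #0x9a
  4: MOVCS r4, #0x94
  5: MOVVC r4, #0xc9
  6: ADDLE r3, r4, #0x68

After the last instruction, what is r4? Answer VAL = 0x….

[0] flags=1010 → (cmp)
[1] flags=1010 CC?F → skip
[2] flags=1010 GE?F → skip
[3] flags=0000 → (cmp)
[4] flags=0000 CS?F → skip
[5] flags=0000 VC?T → r4=0xc9
[6] flags=0000 LE?F → skip

VAL = 0xc9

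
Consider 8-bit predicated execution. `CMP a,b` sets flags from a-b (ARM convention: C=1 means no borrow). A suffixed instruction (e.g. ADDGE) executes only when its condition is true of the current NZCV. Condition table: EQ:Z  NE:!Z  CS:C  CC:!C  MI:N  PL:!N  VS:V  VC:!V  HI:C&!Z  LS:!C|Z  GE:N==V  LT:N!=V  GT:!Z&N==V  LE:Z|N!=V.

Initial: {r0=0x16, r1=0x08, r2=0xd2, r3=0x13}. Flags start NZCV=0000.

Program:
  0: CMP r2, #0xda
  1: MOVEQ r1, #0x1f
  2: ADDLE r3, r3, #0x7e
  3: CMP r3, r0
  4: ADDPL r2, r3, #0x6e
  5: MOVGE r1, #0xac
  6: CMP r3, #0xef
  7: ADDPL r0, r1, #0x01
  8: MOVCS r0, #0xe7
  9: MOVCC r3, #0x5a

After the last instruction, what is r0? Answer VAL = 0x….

0: ✓ CMP  NZCV=1000
1: · MOVEQ
2: ✓ ADDLE  r3←0x91
3: ✓ CMP  NZCV=0011
4: ✓ ADDPL  r2←0xff
5: · MOVGE
6: ✓ CMP  NZCV=1000
7: · ADDPL
8: · MOVCS
9: ✓ MOVCC  r3←0x5a

VAL = 0x16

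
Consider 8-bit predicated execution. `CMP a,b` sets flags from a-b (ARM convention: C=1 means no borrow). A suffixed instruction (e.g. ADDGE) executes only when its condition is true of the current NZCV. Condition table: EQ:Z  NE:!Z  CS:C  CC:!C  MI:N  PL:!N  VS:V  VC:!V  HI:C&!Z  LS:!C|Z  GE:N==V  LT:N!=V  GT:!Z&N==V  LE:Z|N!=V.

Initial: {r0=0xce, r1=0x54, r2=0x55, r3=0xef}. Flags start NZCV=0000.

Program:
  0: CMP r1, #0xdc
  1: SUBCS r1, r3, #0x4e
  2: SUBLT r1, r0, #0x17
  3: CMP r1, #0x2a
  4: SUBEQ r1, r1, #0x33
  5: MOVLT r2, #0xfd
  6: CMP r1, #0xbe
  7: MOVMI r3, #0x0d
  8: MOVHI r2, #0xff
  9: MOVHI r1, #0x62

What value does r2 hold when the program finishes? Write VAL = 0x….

[0] flags=0000 → (cmp)
[1] flags=0000 CS?F → skip
[2] flags=0000 LT?F → skip
[3] flags=0010 → (cmp)
[4] flags=0010 EQ?F → skip
[5] flags=0010 LT?F → skip
[6] flags=1001 → (cmp)
[7] flags=1001 MI?T → r3=0x0d
[8] flags=1001 HI?F → skip
[9] flags=1001 HI?F → skip

VAL = 0x55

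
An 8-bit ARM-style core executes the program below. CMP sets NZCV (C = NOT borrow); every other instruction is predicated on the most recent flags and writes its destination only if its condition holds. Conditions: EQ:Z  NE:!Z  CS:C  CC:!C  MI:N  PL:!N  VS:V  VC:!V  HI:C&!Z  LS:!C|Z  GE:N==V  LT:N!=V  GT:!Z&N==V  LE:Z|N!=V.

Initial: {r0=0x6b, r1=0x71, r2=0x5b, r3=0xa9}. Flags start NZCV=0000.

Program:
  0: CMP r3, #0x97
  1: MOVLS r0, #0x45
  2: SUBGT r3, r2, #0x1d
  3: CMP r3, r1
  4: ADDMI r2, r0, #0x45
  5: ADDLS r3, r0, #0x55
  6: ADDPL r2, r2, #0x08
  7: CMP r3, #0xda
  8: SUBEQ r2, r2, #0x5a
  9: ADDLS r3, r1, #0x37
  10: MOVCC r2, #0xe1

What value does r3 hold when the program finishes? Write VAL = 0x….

VAL = 0xa8

[0] flags=0010 → (cmp)
[1] flags=0010 LS?F → skip
[2] flags=0010 GT?T → r3=0x3e
[3] flags=1000 → (cmp)
[4] flags=1000 MI?T → r2=0xb0
[5] flags=1000 LS?T → r3=0xc0
[6] flags=1000 PL?F → skip
[7] flags=1000 → (cmp)
[8] flags=1000 EQ?F → skip
[9] flags=1000 LS?T → r3=0xa8
[10] flags=1000 CC?T → r2=0xe1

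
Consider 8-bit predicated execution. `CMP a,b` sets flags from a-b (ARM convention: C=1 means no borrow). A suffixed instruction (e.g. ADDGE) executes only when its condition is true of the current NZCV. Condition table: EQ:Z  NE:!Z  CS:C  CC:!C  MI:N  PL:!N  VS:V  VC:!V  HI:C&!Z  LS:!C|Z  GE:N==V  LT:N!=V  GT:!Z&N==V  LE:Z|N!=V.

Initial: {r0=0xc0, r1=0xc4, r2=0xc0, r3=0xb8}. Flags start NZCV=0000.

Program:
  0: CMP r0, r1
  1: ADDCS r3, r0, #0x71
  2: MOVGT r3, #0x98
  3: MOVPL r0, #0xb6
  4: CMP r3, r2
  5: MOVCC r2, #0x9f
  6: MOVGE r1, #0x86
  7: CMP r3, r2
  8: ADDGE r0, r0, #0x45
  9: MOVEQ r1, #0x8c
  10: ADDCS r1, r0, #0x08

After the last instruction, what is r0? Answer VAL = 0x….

[0] flags=1000 → (cmp)
[1] flags=1000 CS?F → skip
[2] flags=1000 GT?F → skip
[3] flags=1000 PL?F → skip
[4] flags=1000 → (cmp)
[5] flags=1000 CC?T → r2=0x9f
[6] flags=1000 GE?F → skip
[7] flags=0010 → (cmp)
[8] flags=0010 GE?T → r0=0x05
[9] flags=0010 EQ?F → skip
[10] flags=0010 CS?T → r1=0x0d

VAL = 0x05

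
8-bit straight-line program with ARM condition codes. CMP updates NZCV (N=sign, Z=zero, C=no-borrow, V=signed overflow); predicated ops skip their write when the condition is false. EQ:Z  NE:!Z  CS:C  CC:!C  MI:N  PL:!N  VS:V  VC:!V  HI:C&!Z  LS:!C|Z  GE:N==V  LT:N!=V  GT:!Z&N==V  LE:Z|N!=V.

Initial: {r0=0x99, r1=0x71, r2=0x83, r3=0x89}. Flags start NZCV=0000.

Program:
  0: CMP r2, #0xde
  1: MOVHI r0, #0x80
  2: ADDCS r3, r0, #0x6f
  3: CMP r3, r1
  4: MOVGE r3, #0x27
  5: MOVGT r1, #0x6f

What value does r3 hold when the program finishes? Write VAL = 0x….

VAL = 0x89

[0] flags=1000 → (cmp)
[1] flags=1000 HI?F → skip
[2] flags=1000 CS?F → skip
[3] flags=0011 → (cmp)
[4] flags=0011 GE?F → skip
[5] flags=0011 GT?F → skip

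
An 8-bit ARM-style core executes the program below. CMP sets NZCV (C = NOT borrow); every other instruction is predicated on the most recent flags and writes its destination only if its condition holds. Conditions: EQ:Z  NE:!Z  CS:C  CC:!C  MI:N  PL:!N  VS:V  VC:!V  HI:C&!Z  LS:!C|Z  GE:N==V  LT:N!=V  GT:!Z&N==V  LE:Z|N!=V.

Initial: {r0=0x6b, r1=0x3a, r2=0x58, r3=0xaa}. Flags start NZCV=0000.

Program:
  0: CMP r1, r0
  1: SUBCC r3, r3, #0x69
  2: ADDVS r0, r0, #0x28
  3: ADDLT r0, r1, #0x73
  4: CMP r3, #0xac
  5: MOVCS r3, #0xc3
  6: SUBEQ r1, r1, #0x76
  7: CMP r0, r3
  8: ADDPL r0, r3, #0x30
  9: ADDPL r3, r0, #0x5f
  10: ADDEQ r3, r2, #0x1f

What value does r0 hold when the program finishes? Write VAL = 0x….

[0] flags=1000 → (cmp)
[1] flags=1000 CC?T → r3=0x41
[2] flags=1000 VS?F → skip
[3] flags=1000 LT?T → r0=0xad
[4] flags=1001 → (cmp)
[5] flags=1001 CS?F → skip
[6] flags=1001 EQ?F → skip
[7] flags=0011 → (cmp)
[8] flags=0011 PL?T → r0=0x71
[9] flags=0011 PL?T → r3=0xd0
[10] flags=0011 EQ?F → skip

VAL = 0x71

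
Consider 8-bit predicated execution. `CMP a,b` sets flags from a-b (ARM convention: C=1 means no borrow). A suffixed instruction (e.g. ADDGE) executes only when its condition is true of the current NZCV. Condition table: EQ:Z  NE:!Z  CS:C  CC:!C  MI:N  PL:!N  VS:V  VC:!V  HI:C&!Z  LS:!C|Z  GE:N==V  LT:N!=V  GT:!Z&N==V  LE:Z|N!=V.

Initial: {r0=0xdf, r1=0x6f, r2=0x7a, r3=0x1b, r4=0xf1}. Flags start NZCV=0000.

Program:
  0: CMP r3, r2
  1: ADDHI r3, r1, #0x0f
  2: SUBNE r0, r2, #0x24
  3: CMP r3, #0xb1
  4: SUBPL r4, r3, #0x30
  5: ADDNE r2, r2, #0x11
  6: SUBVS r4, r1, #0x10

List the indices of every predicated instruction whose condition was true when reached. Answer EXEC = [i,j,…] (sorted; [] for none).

[0] flags=1000 → (cmp)
[1] flags=1000 HI?F → skip
[2] flags=1000 NE?T → r0=0x56
[3] flags=0000 → (cmp)
[4] flags=0000 PL?T → r4=0xeb
[5] flags=0000 NE?T → r2=0x8b
[6] flags=0000 VS?F → skip

EXEC = [2,4,5]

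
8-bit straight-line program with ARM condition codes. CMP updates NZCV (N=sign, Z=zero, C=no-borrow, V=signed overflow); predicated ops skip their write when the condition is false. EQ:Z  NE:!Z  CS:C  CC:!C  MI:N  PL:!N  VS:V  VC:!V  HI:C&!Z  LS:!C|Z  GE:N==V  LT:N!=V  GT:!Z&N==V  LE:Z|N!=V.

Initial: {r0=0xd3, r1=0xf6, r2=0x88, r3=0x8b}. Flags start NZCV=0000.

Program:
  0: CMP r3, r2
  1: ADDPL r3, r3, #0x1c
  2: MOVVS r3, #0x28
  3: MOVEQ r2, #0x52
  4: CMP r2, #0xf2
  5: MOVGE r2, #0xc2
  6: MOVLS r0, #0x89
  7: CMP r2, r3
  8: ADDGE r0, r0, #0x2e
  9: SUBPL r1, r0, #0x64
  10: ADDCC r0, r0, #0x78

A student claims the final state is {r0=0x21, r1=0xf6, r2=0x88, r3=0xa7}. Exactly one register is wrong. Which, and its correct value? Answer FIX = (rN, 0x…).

FIX = (r0, 0x01)

0: ✓ CMP  NZCV=0010
1: ✓ ADDPL  r3←0xa7
2: · MOVVS
3: · MOVEQ
4: ✓ CMP  NZCV=1000
5: · MOVGE
6: ✓ MOVLS  r0←0x89
7: ✓ CMP  NZCV=1000
8: · ADDGE
9: · SUBPL
10: ✓ ADDCC  r0←0x01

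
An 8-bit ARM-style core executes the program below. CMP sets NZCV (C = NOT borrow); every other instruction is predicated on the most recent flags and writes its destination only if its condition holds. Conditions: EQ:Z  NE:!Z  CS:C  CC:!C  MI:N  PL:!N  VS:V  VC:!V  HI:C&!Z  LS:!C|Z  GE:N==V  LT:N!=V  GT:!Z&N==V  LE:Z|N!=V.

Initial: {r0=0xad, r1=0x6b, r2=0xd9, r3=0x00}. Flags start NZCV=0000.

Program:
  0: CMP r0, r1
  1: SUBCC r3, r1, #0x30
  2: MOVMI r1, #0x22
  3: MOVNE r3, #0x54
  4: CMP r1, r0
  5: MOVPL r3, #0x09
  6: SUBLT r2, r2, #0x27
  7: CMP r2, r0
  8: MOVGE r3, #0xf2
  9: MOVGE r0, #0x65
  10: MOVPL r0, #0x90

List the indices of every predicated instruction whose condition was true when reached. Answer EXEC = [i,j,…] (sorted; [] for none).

EXEC = [3,8,9,10]

[0] flags=0011 → (cmp)
[1] flags=0011 CC?F → skip
[2] flags=0011 MI?F → skip
[3] flags=0011 NE?T → r3=0x54
[4] flags=1001 → (cmp)
[5] flags=1001 PL?F → skip
[6] flags=1001 LT?F → skip
[7] flags=0010 → (cmp)
[8] flags=0010 GE?T → r3=0xf2
[9] flags=0010 GE?T → r0=0x65
[10] flags=0010 PL?T → r0=0x90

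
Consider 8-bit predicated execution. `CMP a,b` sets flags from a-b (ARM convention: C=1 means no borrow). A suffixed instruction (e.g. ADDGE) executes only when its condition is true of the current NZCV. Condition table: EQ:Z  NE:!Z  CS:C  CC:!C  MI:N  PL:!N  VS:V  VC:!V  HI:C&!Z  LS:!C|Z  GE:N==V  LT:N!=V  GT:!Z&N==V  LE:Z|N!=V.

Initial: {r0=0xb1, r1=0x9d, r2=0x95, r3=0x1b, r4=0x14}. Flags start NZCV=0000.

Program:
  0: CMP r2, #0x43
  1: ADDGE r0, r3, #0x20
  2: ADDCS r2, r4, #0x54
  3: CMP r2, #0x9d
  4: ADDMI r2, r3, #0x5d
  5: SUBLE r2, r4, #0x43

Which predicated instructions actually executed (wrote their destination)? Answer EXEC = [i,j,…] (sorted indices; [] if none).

[0] flags=0011 → (cmp)
[1] flags=0011 GE?F → skip
[2] flags=0011 CS?T → r2=0x68
[3] flags=1001 → (cmp)
[4] flags=1001 MI?T → r2=0x78
[5] flags=1001 LE?F → skip

EXEC = [2,4]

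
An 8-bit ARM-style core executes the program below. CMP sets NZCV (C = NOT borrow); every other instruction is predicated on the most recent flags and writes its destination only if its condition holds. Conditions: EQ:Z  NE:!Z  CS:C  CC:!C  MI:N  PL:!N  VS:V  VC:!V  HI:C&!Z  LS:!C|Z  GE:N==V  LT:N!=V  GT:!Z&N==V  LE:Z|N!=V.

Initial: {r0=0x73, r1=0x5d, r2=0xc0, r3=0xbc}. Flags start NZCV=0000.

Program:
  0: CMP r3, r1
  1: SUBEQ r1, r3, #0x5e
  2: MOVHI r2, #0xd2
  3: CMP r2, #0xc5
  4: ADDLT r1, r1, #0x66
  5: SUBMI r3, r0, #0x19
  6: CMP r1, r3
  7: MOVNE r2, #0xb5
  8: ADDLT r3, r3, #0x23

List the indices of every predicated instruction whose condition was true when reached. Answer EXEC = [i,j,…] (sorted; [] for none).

0: ✓ CMP  NZCV=0011
1: · SUBEQ
2: ✓ MOVHI  r2←0xd2
3: ✓ CMP  NZCV=0010
4: · ADDLT
5: · SUBMI
6: ✓ CMP  NZCV=1001
7: ✓ MOVNE  r2←0xb5
8: · ADDLT

EXEC = [2,7]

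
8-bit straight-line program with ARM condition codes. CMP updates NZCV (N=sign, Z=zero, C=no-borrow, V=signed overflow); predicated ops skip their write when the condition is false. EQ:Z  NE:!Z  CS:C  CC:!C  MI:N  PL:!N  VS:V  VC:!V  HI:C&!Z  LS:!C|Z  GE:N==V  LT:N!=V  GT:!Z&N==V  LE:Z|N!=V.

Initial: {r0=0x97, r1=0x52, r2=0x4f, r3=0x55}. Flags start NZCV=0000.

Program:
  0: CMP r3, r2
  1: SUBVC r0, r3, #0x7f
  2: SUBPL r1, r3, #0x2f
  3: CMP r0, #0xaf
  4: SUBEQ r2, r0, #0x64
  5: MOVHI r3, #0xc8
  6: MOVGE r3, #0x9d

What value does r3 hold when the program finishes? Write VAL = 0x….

VAL = 0x9d

[0] flags=0010 → (cmp)
[1] flags=0010 VC?T → r0=0xd6
[2] flags=0010 PL?T → r1=0x26
[3] flags=0010 → (cmp)
[4] flags=0010 EQ?F → skip
[5] flags=0010 HI?T → r3=0xc8
[6] flags=0010 GE?T → r3=0x9d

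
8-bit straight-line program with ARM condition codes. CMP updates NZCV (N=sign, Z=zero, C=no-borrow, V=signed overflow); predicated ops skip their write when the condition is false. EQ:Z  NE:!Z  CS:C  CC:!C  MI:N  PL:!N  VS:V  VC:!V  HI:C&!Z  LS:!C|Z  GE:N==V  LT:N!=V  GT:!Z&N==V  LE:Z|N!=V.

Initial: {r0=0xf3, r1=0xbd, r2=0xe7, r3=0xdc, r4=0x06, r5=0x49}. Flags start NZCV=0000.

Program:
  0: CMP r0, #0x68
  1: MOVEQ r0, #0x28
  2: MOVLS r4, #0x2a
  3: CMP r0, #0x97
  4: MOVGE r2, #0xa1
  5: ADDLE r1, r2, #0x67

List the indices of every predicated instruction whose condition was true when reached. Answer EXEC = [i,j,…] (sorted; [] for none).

EXEC = [4]

0: ✓ CMP  NZCV=1010
1: · MOVEQ
2: · MOVLS
3: ✓ CMP  NZCV=0010
4: ✓ MOVGE  r2←0xa1
5: · ADDLE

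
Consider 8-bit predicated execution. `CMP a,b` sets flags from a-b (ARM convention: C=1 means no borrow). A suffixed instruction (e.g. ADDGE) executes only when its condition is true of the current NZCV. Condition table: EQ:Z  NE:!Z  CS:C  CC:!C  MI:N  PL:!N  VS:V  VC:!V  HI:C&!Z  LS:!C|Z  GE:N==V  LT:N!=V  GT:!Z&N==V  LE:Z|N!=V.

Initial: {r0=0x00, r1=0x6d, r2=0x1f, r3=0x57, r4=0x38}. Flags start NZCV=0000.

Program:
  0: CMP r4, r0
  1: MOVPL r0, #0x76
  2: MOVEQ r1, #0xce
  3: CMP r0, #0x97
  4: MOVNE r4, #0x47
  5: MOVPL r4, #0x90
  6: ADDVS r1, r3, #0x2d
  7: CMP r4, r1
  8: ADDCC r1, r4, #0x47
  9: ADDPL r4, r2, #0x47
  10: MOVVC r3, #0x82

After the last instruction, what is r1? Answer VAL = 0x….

VAL = 0x8e

0: ✓ CMP  NZCV=0010
1: ✓ MOVPL  r0←0x76
2: · MOVEQ
3: ✓ CMP  NZCV=1001
4: ✓ MOVNE  r4←0x47
5: · MOVPL
6: ✓ ADDVS  r1←0x84
7: ✓ CMP  NZCV=1001
8: ✓ ADDCC  r1←0x8e
9: · ADDPL
10: · MOVVC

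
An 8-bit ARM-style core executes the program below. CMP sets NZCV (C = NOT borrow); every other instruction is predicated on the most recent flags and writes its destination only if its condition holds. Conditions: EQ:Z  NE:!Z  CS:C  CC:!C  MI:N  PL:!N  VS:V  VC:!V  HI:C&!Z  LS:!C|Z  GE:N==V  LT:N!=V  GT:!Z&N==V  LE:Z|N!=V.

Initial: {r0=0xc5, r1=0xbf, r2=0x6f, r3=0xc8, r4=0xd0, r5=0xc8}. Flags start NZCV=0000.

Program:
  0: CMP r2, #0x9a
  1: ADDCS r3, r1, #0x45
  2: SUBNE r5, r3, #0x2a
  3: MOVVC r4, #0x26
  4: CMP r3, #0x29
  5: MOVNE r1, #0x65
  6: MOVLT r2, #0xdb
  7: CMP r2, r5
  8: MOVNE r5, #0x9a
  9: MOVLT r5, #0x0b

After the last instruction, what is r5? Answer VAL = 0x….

VAL = 0x9a

0: ✓ CMP  NZCV=1001
1: · ADDCS
2: ✓ SUBNE  r5←0x9e
3: · MOVVC
4: ✓ CMP  NZCV=1010
5: ✓ MOVNE  r1←0x65
6: ✓ MOVLT  r2←0xdb
7: ✓ CMP  NZCV=0010
8: ✓ MOVNE  r5←0x9a
9: · MOVLT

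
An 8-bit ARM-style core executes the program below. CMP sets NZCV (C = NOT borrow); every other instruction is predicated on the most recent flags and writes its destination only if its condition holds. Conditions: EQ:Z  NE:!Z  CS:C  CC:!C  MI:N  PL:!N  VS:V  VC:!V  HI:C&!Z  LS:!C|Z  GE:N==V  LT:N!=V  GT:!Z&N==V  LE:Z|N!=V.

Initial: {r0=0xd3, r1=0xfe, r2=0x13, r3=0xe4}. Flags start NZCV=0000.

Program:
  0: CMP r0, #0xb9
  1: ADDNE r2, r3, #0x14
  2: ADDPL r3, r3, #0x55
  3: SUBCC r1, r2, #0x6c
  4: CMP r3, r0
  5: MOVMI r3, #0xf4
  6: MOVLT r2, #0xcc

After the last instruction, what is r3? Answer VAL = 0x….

VAL = 0x39

[0] flags=0010 → (cmp)
[1] flags=0010 NE?T → r2=0xf8
[2] flags=0010 PL?T → r3=0x39
[3] flags=0010 CC?F → skip
[4] flags=0000 → (cmp)
[5] flags=0000 MI?F → skip
[6] flags=0000 LT?F → skip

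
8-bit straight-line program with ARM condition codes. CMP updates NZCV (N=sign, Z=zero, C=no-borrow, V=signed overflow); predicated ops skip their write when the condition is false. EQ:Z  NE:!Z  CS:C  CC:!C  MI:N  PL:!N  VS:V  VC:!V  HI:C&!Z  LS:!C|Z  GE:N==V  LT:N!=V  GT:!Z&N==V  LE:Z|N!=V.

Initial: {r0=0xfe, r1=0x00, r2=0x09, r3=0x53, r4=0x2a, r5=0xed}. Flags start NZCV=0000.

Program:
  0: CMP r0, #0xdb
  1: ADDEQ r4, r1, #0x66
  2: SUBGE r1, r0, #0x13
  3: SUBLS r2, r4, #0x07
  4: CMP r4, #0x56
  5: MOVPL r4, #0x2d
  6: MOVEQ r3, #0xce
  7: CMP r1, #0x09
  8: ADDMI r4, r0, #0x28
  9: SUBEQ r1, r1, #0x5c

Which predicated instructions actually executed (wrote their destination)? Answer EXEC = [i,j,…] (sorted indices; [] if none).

0: ✓ CMP  NZCV=0010
1: · ADDEQ
2: ✓ SUBGE  r1←0xeb
3: · SUBLS
4: ✓ CMP  NZCV=1000
5: · MOVPL
6: · MOVEQ
7: ✓ CMP  NZCV=1010
8: ✓ ADDMI  r4←0x26
9: · SUBEQ

EXEC = [2,8]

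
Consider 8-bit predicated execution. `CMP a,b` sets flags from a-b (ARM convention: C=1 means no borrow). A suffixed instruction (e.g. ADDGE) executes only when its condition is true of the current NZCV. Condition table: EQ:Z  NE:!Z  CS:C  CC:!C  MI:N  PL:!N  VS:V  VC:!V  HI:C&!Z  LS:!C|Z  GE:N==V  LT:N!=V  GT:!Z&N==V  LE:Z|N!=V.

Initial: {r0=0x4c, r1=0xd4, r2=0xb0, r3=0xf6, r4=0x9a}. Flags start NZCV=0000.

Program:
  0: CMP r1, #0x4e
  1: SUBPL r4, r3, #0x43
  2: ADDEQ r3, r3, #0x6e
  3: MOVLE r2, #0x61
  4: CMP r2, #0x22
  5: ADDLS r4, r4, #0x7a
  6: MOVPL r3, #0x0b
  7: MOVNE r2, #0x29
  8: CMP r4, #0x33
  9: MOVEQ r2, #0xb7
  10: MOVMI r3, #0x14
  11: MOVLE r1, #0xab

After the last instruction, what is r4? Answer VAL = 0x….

0: ✓ CMP  NZCV=1010
1: · SUBPL
2: · ADDEQ
3: ✓ MOVLE  r2←0x61
4: ✓ CMP  NZCV=0010
5: · ADDLS
6: ✓ MOVPL  r3←0x0b
7: ✓ MOVNE  r2←0x29
8: ✓ CMP  NZCV=0011
9: · MOVEQ
10: · MOVMI
11: ✓ MOVLE  r1←0xab

VAL = 0x9a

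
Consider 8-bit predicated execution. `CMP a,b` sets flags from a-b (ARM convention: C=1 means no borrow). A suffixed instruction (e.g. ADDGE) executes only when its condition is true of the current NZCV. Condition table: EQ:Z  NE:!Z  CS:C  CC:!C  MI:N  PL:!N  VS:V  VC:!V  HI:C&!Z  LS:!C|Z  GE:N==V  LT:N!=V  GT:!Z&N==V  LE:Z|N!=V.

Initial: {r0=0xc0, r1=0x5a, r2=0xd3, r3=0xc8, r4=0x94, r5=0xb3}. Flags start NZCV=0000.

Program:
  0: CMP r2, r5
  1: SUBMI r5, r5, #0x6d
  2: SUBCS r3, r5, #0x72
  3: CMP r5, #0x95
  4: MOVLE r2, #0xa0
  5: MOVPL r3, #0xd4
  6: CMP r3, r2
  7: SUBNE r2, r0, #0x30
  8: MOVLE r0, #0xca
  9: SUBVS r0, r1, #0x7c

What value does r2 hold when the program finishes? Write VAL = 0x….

0: ✓ CMP  NZCV=0010
1: · SUBMI
2: ✓ SUBCS  r3←0x41
3: ✓ CMP  NZCV=0010
4: · MOVLE
5: ✓ MOVPL  r3←0xd4
6: ✓ CMP  NZCV=0010
7: ✓ SUBNE  r2←0x90
8: · MOVLE
9: · SUBVS

VAL = 0x90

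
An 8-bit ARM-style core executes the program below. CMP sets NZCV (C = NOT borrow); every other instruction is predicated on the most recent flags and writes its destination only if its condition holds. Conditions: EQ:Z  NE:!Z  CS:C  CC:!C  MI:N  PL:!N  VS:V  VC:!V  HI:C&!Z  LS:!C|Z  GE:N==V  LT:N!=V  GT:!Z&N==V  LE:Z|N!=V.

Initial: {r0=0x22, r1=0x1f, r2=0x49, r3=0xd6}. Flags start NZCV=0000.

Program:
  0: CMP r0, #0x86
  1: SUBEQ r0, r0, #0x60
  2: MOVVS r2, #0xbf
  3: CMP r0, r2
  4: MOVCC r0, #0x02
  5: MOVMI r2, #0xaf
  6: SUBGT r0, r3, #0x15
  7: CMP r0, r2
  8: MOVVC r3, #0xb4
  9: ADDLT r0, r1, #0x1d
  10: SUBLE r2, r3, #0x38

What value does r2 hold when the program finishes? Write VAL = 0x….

[0] flags=1001 → (cmp)
[1] flags=1001 EQ?F → skip
[2] flags=1001 VS?T → r2=0xbf
[3] flags=0000 → (cmp)
[4] flags=0000 CC?T → r0=0x02
[5] flags=0000 MI?F → skip
[6] flags=0000 GT?T → r0=0xc1
[7] flags=0010 → (cmp)
[8] flags=0010 VC?T → r3=0xb4
[9] flags=0010 LT?F → skip
[10] flags=0010 LE?F → skip

VAL = 0xbf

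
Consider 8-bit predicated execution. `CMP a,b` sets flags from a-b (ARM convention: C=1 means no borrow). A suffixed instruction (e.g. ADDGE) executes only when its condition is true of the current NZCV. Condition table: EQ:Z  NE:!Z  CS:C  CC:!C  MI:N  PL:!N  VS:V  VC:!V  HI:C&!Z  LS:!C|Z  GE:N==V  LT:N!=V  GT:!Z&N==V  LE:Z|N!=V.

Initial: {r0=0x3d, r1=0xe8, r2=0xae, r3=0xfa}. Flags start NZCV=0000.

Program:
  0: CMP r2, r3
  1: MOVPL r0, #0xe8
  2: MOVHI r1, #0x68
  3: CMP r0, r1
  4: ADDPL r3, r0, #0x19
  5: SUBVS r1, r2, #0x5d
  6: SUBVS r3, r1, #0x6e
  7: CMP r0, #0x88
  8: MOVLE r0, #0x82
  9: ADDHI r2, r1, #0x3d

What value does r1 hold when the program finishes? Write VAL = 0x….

0: ✓ CMP  NZCV=1000
1: · MOVPL
2: · MOVHI
3: ✓ CMP  NZCV=0000
4: ✓ ADDPL  r3←0x56
5: · SUBVS
6: · SUBVS
7: ✓ CMP  NZCV=1001
8: · MOVLE
9: · ADDHI

VAL = 0xe8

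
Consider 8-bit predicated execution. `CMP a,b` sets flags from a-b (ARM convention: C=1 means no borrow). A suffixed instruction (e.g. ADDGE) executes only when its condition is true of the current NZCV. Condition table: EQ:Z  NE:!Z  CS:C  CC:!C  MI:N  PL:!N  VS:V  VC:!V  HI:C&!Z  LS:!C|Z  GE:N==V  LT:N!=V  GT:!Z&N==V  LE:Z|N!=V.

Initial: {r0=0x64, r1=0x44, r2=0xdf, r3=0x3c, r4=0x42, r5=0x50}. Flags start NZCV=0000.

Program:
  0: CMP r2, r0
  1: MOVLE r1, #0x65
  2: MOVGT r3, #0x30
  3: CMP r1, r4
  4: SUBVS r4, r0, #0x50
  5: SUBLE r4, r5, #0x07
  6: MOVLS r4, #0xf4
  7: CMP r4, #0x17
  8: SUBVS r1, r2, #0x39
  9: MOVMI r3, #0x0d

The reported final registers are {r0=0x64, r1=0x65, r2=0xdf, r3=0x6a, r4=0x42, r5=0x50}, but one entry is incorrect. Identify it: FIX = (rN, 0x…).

FIX = (r3, 0x3c)

[0] flags=0011 → (cmp)
[1] flags=0011 LE?T → r1=0x65
[2] flags=0011 GT?F → skip
[3] flags=0010 → (cmp)
[4] flags=0010 VS?F → skip
[5] flags=0010 LE?F → skip
[6] flags=0010 LS?F → skip
[7] flags=0010 → (cmp)
[8] flags=0010 VS?F → skip
[9] flags=0010 MI?F → skip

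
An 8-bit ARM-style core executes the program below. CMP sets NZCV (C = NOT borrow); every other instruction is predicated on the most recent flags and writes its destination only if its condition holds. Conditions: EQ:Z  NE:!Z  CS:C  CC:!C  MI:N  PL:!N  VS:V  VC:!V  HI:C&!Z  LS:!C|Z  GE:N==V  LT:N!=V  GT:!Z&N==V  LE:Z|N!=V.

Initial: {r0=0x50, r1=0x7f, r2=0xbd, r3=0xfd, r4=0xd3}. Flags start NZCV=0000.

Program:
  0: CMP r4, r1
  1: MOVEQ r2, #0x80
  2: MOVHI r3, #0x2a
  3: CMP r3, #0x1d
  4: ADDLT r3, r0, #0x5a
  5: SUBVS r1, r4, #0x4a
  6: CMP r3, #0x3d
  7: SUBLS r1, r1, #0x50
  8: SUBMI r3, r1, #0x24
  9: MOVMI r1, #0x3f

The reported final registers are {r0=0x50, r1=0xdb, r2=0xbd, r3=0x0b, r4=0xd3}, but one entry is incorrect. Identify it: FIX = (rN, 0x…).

FIX = (r1, 0x3f)

0: ✓ CMP  NZCV=0011
1: · MOVEQ
2: ✓ MOVHI  r3←0x2a
3: ✓ CMP  NZCV=0010
4: · ADDLT
5: · SUBVS
6: ✓ CMP  NZCV=1000
7: ✓ SUBLS  r1←0x2f
8: ✓ SUBMI  r3←0x0b
9: ✓ MOVMI  r1←0x3f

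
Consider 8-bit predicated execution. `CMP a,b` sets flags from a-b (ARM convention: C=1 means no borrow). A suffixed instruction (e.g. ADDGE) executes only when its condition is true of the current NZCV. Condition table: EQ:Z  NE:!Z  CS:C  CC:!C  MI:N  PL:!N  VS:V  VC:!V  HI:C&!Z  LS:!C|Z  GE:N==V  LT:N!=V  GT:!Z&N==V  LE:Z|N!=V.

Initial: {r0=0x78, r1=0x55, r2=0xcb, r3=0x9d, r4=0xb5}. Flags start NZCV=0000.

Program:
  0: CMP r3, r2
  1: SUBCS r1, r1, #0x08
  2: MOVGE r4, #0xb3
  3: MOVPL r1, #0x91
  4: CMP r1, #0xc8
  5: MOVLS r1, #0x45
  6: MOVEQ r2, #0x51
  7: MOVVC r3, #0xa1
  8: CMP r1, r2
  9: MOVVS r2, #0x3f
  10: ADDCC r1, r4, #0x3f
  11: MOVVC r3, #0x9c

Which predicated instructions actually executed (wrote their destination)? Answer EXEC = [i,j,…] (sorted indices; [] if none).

[0] flags=1000 → (cmp)
[1] flags=1000 CS?F → skip
[2] flags=1000 GE?F → skip
[3] flags=1000 PL?F → skip
[4] flags=1001 → (cmp)
[5] flags=1001 LS?T → r1=0x45
[6] flags=1001 EQ?F → skip
[7] flags=1001 VC?F → skip
[8] flags=0000 → (cmp)
[9] flags=0000 VS?F → skip
[10] flags=0000 CC?T → r1=0xf4
[11] flags=0000 VC?T → r3=0x9c

EXEC = [5,10,11]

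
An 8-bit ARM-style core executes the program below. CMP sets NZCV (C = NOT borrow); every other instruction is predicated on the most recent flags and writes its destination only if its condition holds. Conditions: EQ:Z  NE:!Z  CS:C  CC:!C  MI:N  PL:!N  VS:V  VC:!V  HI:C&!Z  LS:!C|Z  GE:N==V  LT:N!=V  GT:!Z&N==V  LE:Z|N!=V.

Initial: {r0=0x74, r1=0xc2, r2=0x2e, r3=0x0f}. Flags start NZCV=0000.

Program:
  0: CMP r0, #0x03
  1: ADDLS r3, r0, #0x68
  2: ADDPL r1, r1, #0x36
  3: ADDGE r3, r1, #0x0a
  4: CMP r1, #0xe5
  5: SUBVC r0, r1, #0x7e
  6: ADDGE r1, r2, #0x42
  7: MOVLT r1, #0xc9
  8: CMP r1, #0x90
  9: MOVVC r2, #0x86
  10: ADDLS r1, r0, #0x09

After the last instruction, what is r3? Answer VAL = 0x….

VAL = 0x02

0: ✓ CMP  NZCV=0010
1: · ADDLS
2: ✓ ADDPL  r1←0xf8
3: ✓ ADDGE  r3←0x02
4: ✓ CMP  NZCV=0010
5: ✓ SUBVC  r0←0x7a
6: ✓ ADDGE  r1←0x70
7: · MOVLT
8: ✓ CMP  NZCV=1001
9: · MOVVC
10: ✓ ADDLS  r1←0x83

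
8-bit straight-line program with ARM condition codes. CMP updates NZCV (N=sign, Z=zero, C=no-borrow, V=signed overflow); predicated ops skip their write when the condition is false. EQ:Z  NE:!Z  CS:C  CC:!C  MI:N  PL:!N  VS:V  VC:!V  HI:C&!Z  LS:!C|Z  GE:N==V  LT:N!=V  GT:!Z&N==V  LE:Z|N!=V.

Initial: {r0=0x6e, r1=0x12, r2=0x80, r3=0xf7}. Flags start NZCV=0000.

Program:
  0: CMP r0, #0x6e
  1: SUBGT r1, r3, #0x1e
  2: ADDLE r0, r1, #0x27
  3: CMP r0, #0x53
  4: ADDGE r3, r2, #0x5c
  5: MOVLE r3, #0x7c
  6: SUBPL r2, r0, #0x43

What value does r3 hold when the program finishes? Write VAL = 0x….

0: ✓ CMP  NZCV=0110
1: · SUBGT
2: ✓ ADDLE  r0←0x39
3: ✓ CMP  NZCV=1000
4: · ADDGE
5: ✓ MOVLE  r3←0x7c
6: · SUBPL

VAL = 0x7c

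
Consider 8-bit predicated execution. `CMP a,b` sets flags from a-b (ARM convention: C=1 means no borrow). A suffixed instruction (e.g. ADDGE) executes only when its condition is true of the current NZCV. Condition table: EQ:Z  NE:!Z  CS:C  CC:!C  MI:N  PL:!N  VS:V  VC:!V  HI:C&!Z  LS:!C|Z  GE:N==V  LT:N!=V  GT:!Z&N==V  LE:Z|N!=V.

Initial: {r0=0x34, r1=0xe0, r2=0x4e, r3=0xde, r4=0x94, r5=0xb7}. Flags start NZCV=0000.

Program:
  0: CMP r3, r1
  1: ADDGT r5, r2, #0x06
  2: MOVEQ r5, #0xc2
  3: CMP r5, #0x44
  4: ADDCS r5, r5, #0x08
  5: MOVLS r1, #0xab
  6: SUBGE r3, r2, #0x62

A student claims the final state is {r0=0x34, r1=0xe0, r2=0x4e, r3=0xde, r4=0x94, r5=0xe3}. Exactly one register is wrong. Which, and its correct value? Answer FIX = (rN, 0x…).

FIX = (r5, 0xbf)

[0] flags=1000 → (cmp)
[1] flags=1000 GT?F → skip
[2] flags=1000 EQ?F → skip
[3] flags=0011 → (cmp)
[4] flags=0011 CS?T → r5=0xbf
[5] flags=0011 LS?F → skip
[6] flags=0011 GE?F → skip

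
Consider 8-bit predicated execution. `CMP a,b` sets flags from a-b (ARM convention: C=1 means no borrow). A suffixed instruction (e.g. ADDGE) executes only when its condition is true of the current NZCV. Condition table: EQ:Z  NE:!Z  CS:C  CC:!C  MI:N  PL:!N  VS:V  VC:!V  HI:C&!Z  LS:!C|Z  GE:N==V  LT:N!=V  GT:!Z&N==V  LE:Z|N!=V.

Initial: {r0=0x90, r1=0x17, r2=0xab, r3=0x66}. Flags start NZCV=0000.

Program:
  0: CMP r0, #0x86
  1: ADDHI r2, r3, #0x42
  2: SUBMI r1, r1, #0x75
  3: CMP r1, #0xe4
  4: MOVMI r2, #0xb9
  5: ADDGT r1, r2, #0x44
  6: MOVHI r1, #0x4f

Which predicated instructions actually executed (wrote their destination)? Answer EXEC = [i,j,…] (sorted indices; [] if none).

0: ✓ CMP  NZCV=0010
1: ✓ ADDHI  r2←0xa8
2: · SUBMI
3: ✓ CMP  NZCV=0000
4: · MOVMI
5: ✓ ADDGT  r1←0xec
6: · MOVHI

EXEC = [1,5]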